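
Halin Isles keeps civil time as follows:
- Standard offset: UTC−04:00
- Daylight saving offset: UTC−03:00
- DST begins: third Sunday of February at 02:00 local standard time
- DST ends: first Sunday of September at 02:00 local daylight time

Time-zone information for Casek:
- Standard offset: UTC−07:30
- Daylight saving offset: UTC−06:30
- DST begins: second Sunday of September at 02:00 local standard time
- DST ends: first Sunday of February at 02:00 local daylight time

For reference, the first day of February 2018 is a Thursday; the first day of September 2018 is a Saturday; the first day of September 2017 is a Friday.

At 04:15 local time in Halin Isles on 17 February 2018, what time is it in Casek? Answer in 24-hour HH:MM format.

00:45

1 February 2018 is a Thursday, so the first Sunday is February 4 and the third is February 18.
1 September 2018 is a Saturday, so the first Sunday is September 2.
Daylight saving runs 18 February – 2 September; 17 February 2018 is outside that window, so Halin Isles is on standard time at UTC−04:00.
04:15 Halin Isles + 4h = 08:15 UTC.
1 September 2017 is a Friday, so the first Sunday is September 3 and the second is September 10.
1 February 2018 is a Thursday, so the first Sunday is February 4.
At the standard offset (UTC−07:30), 08:15 UTC − 7h30m = 00:45 Casek standard time.
The standard-time date in Casek, 17 February 2018, is outside the daylight-saving period (10 September 2017 – 4 February 2018), so Casek is on standard time, UTC−07:30.
08:15 UTC − 7h30m = 00:45 Casek.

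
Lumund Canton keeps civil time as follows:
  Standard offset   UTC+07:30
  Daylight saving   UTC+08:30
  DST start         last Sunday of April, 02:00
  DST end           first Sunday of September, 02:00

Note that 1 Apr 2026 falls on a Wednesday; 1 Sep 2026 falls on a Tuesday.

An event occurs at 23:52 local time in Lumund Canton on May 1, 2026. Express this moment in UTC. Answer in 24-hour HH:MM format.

1 April 2026 is a Wednesday, so Sundays fall on 5, 12, 19, 26; the last is April 26.
1 September 2026 is a Tuesday, so the first Sunday is September 6.
Daylight saving runs 26 April – 6 September; May 1, 2026 is inside that window, so Lumund Canton is at UTC+08:30.
23:52 local − 8h30m = 15:22 UTC.

15:22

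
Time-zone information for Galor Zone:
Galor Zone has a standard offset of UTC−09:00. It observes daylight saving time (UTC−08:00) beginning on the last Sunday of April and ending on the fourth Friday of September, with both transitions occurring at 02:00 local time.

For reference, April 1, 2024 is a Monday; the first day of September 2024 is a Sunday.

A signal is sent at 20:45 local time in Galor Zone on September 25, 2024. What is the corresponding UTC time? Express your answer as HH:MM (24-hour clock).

04:45

1 April 2024 is a Monday, so Sundays fall on 7, 14, 21, 28; the last is April 28.
1 September 2024 is a Sunday, so the first Friday is September 6 and the fourth is September 27.
Daylight saving runs 28 April – 27 September; September 25, 2024 is inside that window, so Galor Zone is at UTC−08:00.
20:45 local + 8h = 04:45 UTC (rolling into the next day, 26 September 2024).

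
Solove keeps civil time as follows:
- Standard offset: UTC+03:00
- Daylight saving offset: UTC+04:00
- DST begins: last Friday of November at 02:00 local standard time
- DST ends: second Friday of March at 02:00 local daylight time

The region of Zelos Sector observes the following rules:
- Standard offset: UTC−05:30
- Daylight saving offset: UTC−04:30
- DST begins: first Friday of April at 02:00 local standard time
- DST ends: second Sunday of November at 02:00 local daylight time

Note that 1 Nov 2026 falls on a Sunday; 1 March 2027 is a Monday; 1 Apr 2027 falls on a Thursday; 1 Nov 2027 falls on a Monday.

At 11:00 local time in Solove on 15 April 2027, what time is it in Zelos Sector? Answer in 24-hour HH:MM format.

1 November 2026 is a Sunday, so Fridays fall on 6, 13, 20, 27; the last is November 27.
1 March 2027 is a Monday, so the first Friday is March 5 and the second is March 12.
Daylight saving runs 27 November 2026 – 12 March 2027; 15 April 2027 is outside that window, so Solove is on standard time at UTC+03:00.
11:00 Solove − 3h = 08:00 UTC.
1 April 2027 is a Thursday, so the first Friday is April 2.
1 November 2027 is a Monday, so the first Sunday is November 7 and the second is November 14.
At the standard offset (UTC−05:30), 08:00 UTC − 5h30m = 02:30 Zelos Sector standard time.
The standard-time date in Zelos Sector, 15 April 2027, falls between 2 April and 14 November, so daylight saving is in effect and Zelos Sector is at UTC−04:30.
08:00 UTC − 4h30m = 03:30 Zelos Sector.

03:30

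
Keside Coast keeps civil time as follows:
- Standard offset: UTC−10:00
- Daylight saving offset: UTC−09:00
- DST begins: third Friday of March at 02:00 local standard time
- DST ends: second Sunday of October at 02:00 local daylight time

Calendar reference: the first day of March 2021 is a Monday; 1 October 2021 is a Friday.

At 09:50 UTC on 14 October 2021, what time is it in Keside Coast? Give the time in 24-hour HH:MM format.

1 March 2021 is a Monday, so the first Friday is March 5 and the third is March 19.
1 October 2021 is a Friday, so the first Sunday is October 3 and the second is October 10.
At the standard offset (UTC−10:00), 09:50 UTC − 10h = 23:50 Keside Coast standard time (rolling into the previous day, 13 October 2021).
The standard-time date in Keside Coast, 13 October 2021, is outside the daylight-saving period (19 March – 10 October), so Keside Coast is on standard time, UTC−10:00.
09:50 UTC − 10h = 23:50 local (rolling into the previous day, 13 October 2021).

23:50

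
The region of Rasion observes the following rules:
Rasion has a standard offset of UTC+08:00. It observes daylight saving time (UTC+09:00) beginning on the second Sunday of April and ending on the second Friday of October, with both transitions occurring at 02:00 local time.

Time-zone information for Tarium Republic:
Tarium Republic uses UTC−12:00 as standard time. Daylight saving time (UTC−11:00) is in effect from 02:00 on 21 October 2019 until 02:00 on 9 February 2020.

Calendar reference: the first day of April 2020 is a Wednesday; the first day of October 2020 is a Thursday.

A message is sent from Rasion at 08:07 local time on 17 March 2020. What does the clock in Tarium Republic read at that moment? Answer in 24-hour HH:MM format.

12:07

1 April 2020 is a Wednesday, so the first Sunday is April 5 and the second is April 12.
1 October 2020 is a Thursday, so the first Friday is October 2 and the second is October 9.
17 March 2020 does not fall between 12 April and 9 October, so daylight saving is not in effect and Rasion is at UTC+08:00.
08:07 Rasion − 8h = 00:07 UTC.
At the standard offset (UTC−12:00), 00:07 UTC − 12h = 12:07 Tarium Republic standard time (rolling into the previous day, 16 March 2020).
The standard-time date in Tarium Republic, 16 March 2020, does not fall between 21 October 2019 and 9 February 2020, so daylight saving is not in effect and Tarium Republic is at UTC−12:00.
00:07 UTC − 12h = 12:07 Tarium Republic (rolling into the previous day, 16 March 2020).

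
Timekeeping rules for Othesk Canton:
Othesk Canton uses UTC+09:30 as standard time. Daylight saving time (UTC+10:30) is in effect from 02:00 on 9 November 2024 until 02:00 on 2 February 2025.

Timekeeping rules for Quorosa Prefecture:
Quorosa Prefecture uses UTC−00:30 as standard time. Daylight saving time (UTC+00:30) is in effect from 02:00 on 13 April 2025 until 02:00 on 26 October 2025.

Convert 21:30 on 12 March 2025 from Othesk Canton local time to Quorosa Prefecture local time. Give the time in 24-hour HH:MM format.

11:30

Daylight saving runs 9 November 2024 – 2 February 2025; 12 March 2025 is outside that window, so Othesk Canton is on standard time at UTC+09:30.
21:30 Othesk Canton − 9h30m = 12:00 UTC.
At the standard offset (UTC−00:30), 12:00 UTC − 0h30m = 11:30 Quorosa Prefecture standard time.
The standard-time date in Quorosa Prefecture, 12 March 2025, is outside the daylight-saving period (13 April – 26 October), so Quorosa Prefecture is on standard time, UTC−00:30.
12:00 UTC − 0h30m = 11:30 Quorosa Prefecture.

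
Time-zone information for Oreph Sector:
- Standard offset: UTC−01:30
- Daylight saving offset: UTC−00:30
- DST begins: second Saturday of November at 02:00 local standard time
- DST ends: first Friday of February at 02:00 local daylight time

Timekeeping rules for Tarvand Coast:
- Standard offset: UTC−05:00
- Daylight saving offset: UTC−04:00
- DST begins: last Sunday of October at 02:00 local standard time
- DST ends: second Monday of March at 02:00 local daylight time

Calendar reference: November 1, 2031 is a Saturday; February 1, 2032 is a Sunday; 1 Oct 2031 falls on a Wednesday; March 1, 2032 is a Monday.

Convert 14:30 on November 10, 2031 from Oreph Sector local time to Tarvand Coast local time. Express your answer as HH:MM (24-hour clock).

1 November 2031 is a Saturday, so the first Saturday is November 1 and the second is November 8.
1 February 2032 is a Sunday, so the first Friday is February 6.
November 10, 2031 lies within the daylight-saving period (8 November 2031 – 6 February 2032), so Oreph Sector is on daylight time, UTC−00:30.
14:30 Oreph Sector + 0h30m = 15:00 UTC.
1 October 2031 is a Wednesday, so Sundays fall on 5, 12, 19, 26; the last is October 26.
1 March 2032 is a Monday, so the first Monday is March 1 and the second is March 8.
At the standard offset (UTC−05:00), 15:00 UTC − 5h = 10:00 Tarvand Coast standard time.
The standard-time date in Tarvand Coast, November 10, 2031, falls between 26 October 2031 and 8 March 2032, so daylight saving is in effect and Tarvand Coast is at UTC−04:00.
15:00 UTC − 4h = 11:00 Tarvand Coast.

11:00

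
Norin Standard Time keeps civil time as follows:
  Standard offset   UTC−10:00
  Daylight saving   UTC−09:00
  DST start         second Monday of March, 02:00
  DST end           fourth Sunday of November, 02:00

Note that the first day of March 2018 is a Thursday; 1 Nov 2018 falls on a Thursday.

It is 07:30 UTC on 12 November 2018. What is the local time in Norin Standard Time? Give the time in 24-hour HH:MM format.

22:30

1 March 2018 is a Thursday, so the first Monday is March 5 and the second is March 12.
1 November 2018 is a Thursday, so the first Sunday is November 4 and the fourth is November 25.
At the standard offset (UTC−10:00), 07:30 UTC − 10h = 21:30 Norin Standard Time standard time (rolling into the previous day, 11 November 2018).
Daylight saving runs 12 March – 25 November; the standard-time date in Norin Standard Time, 11 November 2018, is inside that window, so Norin Standard Time is at UTC−09:00.
07:30 UTC − 9h = 22:30 local (rolling into the previous day, 11 November 2018).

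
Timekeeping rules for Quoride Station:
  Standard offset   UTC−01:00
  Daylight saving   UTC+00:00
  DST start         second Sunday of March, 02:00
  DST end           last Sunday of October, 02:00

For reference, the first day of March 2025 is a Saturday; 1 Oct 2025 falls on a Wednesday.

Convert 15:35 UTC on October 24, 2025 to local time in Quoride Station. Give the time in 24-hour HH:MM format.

15:35

1 March 2025 is a Saturday, so the first Sunday is March 2 and the second is March 9.
1 October 2025 is a Wednesday, so Sundays fall on 5, 12, 19, 26; the last is October 26.
At the standard offset (UTC−01:00), 15:35 UTC − 1h = 14:35 Quoride Station standard time.
Daylight saving runs 9 March – 26 October; the standard-time date in Quoride Station, October 24, 2025, is inside that window, so Quoride Station is at UTC+00:00.
15:35 UTC + 0h = 15:35 local.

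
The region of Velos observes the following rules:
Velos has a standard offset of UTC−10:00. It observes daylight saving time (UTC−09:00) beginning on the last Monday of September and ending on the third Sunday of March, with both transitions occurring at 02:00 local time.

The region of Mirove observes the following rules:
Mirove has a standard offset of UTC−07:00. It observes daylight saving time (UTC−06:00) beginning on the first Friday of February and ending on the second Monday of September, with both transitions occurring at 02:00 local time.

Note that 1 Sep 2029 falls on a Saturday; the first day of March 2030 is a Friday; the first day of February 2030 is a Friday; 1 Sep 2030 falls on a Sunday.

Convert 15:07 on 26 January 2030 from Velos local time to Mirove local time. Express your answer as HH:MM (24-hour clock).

17:07

1 September 2029 is a Saturday, so Mondays fall on 3, 10, 17, 24; the last is September 24.
1 March 2030 is a Friday, so the first Sunday is March 3 and the third is March 17.
26 January 2030 falls between 24 September 2029 and 17 March 2030, so daylight saving is in effect and Velos is at UTC−09:00.
15:07 Velos + 9h = 00:07 UTC (rolling into the next day, 27 January 2030).
1 February 2030 is a Friday, so the first Friday is February 1.
1 September 2030 is a Sunday, so the first Monday is September 2 and the second is September 9.
At the standard offset (UTC−07:00), 00:07 UTC − 7h = 17:07 Mirove standard time (rolling into the previous day, 26 January 2030).
The standard-time date in Mirove, 26 January 2030, does not fall between 1 February and 9 September, so daylight saving is not in effect and Mirove is at UTC−07:00.
00:07 UTC − 7h = 17:07 Mirove (rolling into the previous day, 26 January 2030).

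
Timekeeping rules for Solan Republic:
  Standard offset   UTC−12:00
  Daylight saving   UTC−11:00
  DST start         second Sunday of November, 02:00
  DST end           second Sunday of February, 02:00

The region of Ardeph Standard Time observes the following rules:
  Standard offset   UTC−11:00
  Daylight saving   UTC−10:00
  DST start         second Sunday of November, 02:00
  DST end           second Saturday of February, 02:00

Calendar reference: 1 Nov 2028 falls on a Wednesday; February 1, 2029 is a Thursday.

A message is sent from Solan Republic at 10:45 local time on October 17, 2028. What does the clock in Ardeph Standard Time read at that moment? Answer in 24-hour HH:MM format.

1 November 2028 is a Wednesday, so the first Sunday is November 5 and the second is November 12.
1 February 2029 is a Thursday, so the first Sunday is February 4 and the second is February 11.
October 17, 2028 does not fall between 12 November 2028 and 11 February 2029, so daylight saving is not in effect and Solan Republic is at UTC−12:00.
10:45 Solan Republic + 12h = 22:45 UTC.
1 November 2028 is a Wednesday, so the first Sunday is November 5 and the second is November 12.
1 February 2029 is a Thursday, so the first Saturday is February 3 and the second is February 10.
At the standard offset (UTC−11:00), 22:45 UTC − 11h = 11:45 Ardeph Standard Time standard time.
The standard-time date in Ardeph Standard Time, October 17, 2028, does not fall between 12 November 2028 and 10 February 2029, so daylight saving is not in effect and Ardeph Standard Time is at UTC−11:00.
22:45 UTC − 11h = 11:45 Ardeph Standard Time.

11:45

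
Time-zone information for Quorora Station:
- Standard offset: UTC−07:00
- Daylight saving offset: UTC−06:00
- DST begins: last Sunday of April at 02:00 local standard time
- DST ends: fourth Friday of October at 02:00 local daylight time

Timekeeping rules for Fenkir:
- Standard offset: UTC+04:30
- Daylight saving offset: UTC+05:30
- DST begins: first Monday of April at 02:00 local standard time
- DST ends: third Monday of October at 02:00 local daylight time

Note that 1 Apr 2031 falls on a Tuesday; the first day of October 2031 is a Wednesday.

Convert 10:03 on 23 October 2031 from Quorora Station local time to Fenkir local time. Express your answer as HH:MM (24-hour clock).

20:33

1 April 2031 is a Tuesday, so Sundays fall on 6, 13, 20, 27; the last is April 27.
1 October 2031 is a Wednesday, so the first Friday is October 3 and the fourth is October 24.
23 October 2031 lies within the daylight-saving period (27 April – 24 October), so Quorora Station is on daylight time, UTC−06:00.
10:03 Quorora Station + 6h = 16:03 UTC.
1 April 2031 is a Tuesday, so the first Monday is April 7.
1 October 2031 is a Wednesday, so the first Monday is October 6 and the third is October 20.
At the standard offset (UTC+04:30), 16:03 UTC + 4h30m = 20:33 Fenkir standard time.
The standard-time date in Fenkir, 23 October 2031, does not fall between 7 April and 20 October, so daylight saving is not in effect and Fenkir is at UTC+04:30.
16:03 UTC + 4h30m = 20:33 Fenkir.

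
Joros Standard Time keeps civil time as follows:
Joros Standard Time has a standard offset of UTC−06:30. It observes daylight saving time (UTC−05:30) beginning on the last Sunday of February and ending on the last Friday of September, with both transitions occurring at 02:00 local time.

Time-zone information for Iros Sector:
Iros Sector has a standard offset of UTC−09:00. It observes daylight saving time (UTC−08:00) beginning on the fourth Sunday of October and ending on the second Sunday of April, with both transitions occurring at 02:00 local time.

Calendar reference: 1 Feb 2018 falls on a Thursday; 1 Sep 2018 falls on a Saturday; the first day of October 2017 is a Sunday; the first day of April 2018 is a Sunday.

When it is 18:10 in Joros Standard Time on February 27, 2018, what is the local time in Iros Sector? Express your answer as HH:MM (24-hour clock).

15:40

1 February 2018 is a Thursday, so Sundays fall on 4, 11, 18, 25; the last is February 25.
1 September 2018 is a Saturday, so Fridays fall on 7, 14, 21, 28; the last is September 28.
February 27, 2018 lies within the daylight-saving period (25 February – 28 September), so Joros Standard Time is on daylight time, UTC−05:30.
18:10 Joros Standard Time + 5h30m = 23:40 UTC.
1 October 2017 is a Sunday, so the first Sunday is October 1 and the fourth is October 22.
1 April 2018 is a Sunday, so the first Sunday is April 1 and the second is April 8.
At the standard offset (UTC−09:00), 23:40 UTC − 9h = 14:40 Iros Sector standard time.
The standard-time date in Iros Sector, February 27, 2018, falls between 22 October 2017 and 8 April 2018, so daylight saving is in effect and Iros Sector is at UTC−08:00.
23:40 UTC − 8h = 15:40 Iros Sector.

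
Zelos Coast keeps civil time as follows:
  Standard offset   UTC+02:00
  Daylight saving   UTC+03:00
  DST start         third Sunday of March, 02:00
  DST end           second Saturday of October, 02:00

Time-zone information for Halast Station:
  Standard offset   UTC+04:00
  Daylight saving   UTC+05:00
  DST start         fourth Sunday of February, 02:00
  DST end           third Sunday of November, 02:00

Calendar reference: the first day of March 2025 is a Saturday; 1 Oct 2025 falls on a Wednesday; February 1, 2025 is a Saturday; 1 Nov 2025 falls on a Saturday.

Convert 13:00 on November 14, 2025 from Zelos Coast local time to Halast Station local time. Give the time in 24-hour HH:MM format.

1 March 2025 is a Saturday, so the first Sunday is March 2 and the third is March 16.
1 October 2025 is a Wednesday, so the first Saturday is October 4 and the second is October 11.
November 14, 2025 does not fall between 16 March and 11 October, so daylight saving is not in effect and Zelos Coast is at UTC+02:00.
13:00 Zelos Coast − 2h = 11:00 UTC.
1 February 2025 is a Saturday, so the first Sunday is February 2 and the fourth is February 23.
1 November 2025 is a Saturday, so the first Sunday is November 2 and the third is November 16.
At the standard offset (UTC+04:00), 11:00 UTC + 4h = 15:00 Halast Station standard time.
The standard-time date in Halast Station, November 14, 2025, falls between 23 February and 16 November, so daylight saving is in effect and Halast Station is at UTC+05:00.
11:00 UTC + 5h = 16:00 Halast Station.

16:00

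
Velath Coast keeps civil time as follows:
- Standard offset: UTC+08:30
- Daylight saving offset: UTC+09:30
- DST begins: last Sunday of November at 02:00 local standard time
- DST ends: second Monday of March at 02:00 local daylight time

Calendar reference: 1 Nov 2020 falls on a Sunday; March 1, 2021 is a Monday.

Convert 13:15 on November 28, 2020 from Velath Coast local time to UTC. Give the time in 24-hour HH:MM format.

04:45

1 November 2020 is a Sunday, so Sundays fall on 1, 8, 15, 22, 29; the last is November 29.
1 March 2021 is a Monday, so the first Monday is March 1 and the second is March 8.
November 28, 2020 does not fall between 29 November 2020 and 8 March 2021, so daylight saving is not in effect and Velath Coast is at UTC+08:30.
13:15 local − 8h30m = 04:45 UTC.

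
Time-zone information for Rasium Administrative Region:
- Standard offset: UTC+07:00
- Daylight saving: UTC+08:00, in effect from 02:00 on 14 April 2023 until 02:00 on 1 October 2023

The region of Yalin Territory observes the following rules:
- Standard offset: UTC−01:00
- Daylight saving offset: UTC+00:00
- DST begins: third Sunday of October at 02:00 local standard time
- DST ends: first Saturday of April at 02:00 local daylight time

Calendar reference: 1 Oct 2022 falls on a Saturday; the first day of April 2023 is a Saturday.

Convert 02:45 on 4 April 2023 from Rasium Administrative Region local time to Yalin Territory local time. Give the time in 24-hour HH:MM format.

4 April 2023 does not fall between 14 April and 1 October, so daylight saving is not in effect and Rasium Administrative Region is at UTC+07:00.
02:45 Rasium Administrative Region − 7h = 19:45 UTC (rolling into the previous day, 3 April 2023).
1 October 2022 is a Saturday, so the first Sunday is October 2 and the third is October 16.
1 April 2023 is a Saturday, so the first Saturday is April 1.
At the standard offset (UTC−01:00), 19:45 UTC − 1h = 18:45 Yalin Territory standard time.
The standard-time date in Yalin Territory, 3 April 2023, does not fall between 16 October 2022 and 1 April 2023, so daylight saving is not in effect and Yalin Territory is at UTC−01:00.
19:45 UTC − 1h = 18:45 Yalin Territory.

18:45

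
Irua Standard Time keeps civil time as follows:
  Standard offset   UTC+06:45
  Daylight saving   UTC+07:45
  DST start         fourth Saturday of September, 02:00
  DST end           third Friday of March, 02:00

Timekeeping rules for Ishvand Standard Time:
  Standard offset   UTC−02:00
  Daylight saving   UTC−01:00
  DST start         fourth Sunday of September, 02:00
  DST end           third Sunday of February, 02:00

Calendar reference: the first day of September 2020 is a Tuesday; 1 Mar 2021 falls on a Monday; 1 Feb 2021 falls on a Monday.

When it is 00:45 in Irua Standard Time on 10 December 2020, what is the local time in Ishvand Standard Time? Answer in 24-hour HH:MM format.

1 September 2020 is a Tuesday, so the first Saturday is September 5 and the fourth is September 26.
1 March 2021 is a Monday, so the first Friday is March 5 and the third is March 19.
Daylight saving runs 26 September 2020 – 19 March 2021; 10 December 2020 is inside that window, so Irua Standard Time is at UTC+07:45.
00:45 Irua Standard Time − 7h45m = 17:00 UTC (rolling into the previous day, 9 December 2020).
1 September 2020 is a Tuesday, so the first Sunday is September 6 and the fourth is September 27.
1 February 2021 is a Monday, so the first Sunday is February 7 and the third is February 21.
At the standard offset (UTC−02:00), 17:00 UTC − 2h = 15:00 Ishvand Standard Time standard time.
The standard-time date in Ishvand Standard Time, 9 December 2020, lies within the daylight-saving period (27 September 2020 – 21 February 2021), so Ishvand Standard Time is on daylight time, UTC−01:00.
17:00 UTC − 1h = 16:00 Ishvand Standard Time.

16:00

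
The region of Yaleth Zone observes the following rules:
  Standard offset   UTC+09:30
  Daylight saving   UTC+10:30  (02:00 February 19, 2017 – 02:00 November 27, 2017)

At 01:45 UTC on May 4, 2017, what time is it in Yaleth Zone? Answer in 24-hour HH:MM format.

At the standard offset (UTC+09:30), 01:45 UTC + 9h30m = 11:15 Yaleth Zone standard time.
The standard-time date in Yaleth Zone, May 4, 2017, falls between 19 February and 27 November, so daylight saving is in effect and Yaleth Zone is at UTC+10:30.
01:45 UTC + 10h30m = 12:15 local.

12:15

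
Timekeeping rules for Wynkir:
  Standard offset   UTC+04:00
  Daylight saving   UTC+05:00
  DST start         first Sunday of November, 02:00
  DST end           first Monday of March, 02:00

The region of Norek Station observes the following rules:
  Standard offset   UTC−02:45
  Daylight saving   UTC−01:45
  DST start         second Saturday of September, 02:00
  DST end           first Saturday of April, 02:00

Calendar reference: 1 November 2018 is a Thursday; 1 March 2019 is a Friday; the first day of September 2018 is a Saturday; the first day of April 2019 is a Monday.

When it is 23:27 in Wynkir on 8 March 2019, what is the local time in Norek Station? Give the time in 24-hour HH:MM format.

17:42

1 November 2018 is a Thursday, so the first Sunday is November 4.
1 March 2019 is a Friday, so the first Monday is March 4.
8 March 2019 does not fall between 4 November 2018 and 4 March 2019, so daylight saving is not in effect and Wynkir is at UTC+04:00.
23:27 Wynkir − 4h = 19:27 UTC.
1 September 2018 is a Saturday, so the first Saturday is September 1 and the second is September 8.
1 April 2019 is a Monday, so the first Saturday is April 6.
At the standard offset (UTC−02:45), 19:27 UTC − 2h45m = 16:42 Norek Station standard time.
The standard-time date in Norek Station, 8 March 2019, lies within the daylight-saving period (8 September 2018 – 6 April 2019), so Norek Station is on daylight time, UTC−01:45.
19:27 UTC − 1h45m = 17:42 Norek Station.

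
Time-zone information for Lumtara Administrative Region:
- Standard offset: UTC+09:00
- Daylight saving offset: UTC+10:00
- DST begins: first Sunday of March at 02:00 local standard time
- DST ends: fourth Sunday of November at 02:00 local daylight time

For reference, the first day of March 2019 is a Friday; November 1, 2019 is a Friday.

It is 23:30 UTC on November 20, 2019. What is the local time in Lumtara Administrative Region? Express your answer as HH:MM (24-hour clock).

1 March 2019 is a Friday, so the first Sunday is March 3.
1 November 2019 is a Friday, so the first Sunday is November 3 and the fourth is November 24.
At the standard offset (UTC+09:00), 23:30 UTC + 9h = 08:30 Lumtara Administrative Region standard time (rolling into the next day, 21 November 2019).
The standard-time date in Lumtara Administrative Region, November 21, 2019, lies within the daylight-saving period (3 March – 24 November), so Lumtara Administrative Region is on daylight time, UTC+10:00.
23:30 UTC + 10h = 09:30 local (rolling into the next day, 21 November 2019).

09:30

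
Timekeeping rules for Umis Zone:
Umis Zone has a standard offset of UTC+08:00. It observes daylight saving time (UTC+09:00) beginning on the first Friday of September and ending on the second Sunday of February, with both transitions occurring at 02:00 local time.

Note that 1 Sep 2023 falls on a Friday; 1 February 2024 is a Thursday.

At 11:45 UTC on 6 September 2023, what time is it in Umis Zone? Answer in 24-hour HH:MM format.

20:45

1 September 2023 is a Friday, so the first Friday is September 1.
1 February 2024 is a Thursday, so the first Sunday is February 4 and the second is February 11.
At the standard offset (UTC+08:00), 11:45 UTC + 8h = 19:45 Umis Zone standard time.
The standard-time date in Umis Zone, 6 September 2023, lies within the daylight-saving period (1 September 2023 – 11 February 2024), so Umis Zone is on daylight time, UTC+09:00.
11:45 UTC + 9h = 20:45 local.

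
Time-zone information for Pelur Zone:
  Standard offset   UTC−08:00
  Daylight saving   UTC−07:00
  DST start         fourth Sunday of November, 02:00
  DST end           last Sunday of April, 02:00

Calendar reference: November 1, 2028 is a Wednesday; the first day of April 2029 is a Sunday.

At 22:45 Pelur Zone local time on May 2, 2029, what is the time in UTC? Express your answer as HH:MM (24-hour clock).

1 November 2028 is a Wednesday, so the first Sunday is November 5 and the fourth is November 26.
1 April 2029 is a Sunday, so Sundays fall on 1, 8, 15, 22, 29; the last is April 29.
Daylight saving runs 26 November 2028 – 29 April 2029; May 2, 2029 is outside that window, so Pelur Zone is on standard time at UTC−08:00.
22:45 local + 8h = 06:45 UTC (rolling into the next day, 3 May 2029).

06:45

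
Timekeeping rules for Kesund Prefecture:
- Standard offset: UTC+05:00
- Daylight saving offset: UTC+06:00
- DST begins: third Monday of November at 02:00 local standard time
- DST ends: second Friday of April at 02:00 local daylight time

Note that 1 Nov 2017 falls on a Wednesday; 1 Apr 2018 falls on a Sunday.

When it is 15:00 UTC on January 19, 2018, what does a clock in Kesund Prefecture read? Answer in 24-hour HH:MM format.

1 November 2017 is a Wednesday, so the first Monday is November 6 and the third is November 20.
1 April 2018 is a Sunday, so the first Friday is April 6 and the second is April 13.
At the standard offset (UTC+05:00), 15:00 UTC + 5h = 20:00 Kesund Prefecture standard time.
The standard-time date in Kesund Prefecture, January 19, 2018, lies within the daylight-saving period (20 November 2017 – 13 April 2018), so Kesund Prefecture is on daylight time, UTC+06:00.
15:00 UTC + 6h = 21:00 local.

21:00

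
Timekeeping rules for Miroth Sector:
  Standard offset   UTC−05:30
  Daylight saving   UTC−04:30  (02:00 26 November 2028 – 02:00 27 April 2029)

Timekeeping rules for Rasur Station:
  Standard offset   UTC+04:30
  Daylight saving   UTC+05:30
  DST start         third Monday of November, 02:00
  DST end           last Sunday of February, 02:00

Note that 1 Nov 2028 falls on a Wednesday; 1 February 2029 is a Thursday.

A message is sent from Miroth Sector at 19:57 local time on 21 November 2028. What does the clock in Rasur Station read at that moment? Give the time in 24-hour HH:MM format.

06:57

21 November 2028 does not fall between 26 November 2028 and 27 April 2029, so daylight saving is not in effect and Miroth Sector is at UTC−05:30.
19:57 Miroth Sector + 5h30m = 01:27 UTC (rolling into the next day, 22 November 2028).
1 November 2028 is a Wednesday, so the first Monday is November 6 and the third is November 20.
1 February 2029 is a Thursday, so Sundays fall on 4, 11, 18, 25; the last is February 25.
At the standard offset (UTC+04:30), 01:27 UTC + 4h30m = 05:57 Rasur Station standard time.
Daylight saving runs 20 November 2028 – 25 February 2029; the standard-time date in Rasur Station, 22 November 2028, is inside that window, so Rasur Station is at UTC+05:30.
01:27 UTC + 5h30m = 06:57 Rasur Station.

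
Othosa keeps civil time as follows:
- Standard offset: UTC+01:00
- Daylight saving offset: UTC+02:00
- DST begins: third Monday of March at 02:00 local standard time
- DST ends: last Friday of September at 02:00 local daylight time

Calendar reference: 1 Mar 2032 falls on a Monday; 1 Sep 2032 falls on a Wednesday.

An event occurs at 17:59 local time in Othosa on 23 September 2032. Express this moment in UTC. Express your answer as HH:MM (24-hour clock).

15:59

1 March 2032 is a Monday, so the first Monday is March 1 and the third is March 15.
1 September 2032 is a Wednesday, so Fridays fall on 3, 10, 17, 24; the last is September 24.
Daylight saving runs 15 March – 24 September; 23 September 2032 is inside that window, so Othosa is at UTC+02:00.
17:59 local − 2h = 15:59 UTC.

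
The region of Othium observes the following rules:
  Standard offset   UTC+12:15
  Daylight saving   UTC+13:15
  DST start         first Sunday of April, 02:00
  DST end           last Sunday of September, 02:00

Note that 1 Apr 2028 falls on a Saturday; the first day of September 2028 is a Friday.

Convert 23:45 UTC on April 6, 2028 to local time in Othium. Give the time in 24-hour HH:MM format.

13:00

1 April 2028 is a Saturday, so the first Sunday is April 2.
1 September 2028 is a Friday, so Sundays fall on 3, 10, 17, 24; the last is September 24.
At the standard offset (UTC+12:15), 23:45 UTC + 12h15m = 12:00 Othium standard time (rolling into the next day, 7 April 2028).
Daylight saving runs 2 April – 24 September; the standard-time date in Othium, April 7, 2028, is inside that window, so Othium is at UTC+13:15.
23:45 UTC + 13h15m = 13:00 local (rolling into the next day, 7 April 2028).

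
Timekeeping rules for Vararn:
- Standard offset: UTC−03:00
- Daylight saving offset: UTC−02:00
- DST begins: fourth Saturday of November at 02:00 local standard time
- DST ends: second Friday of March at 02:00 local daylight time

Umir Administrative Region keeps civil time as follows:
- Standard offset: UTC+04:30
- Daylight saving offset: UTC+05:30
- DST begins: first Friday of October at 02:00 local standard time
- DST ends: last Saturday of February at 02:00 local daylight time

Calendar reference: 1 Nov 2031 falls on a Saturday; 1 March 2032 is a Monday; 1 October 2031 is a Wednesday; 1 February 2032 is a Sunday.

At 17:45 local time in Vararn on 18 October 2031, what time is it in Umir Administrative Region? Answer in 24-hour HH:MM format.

1 November 2031 is a Saturday, so the first Saturday is November 1 and the fourth is November 22.
1 March 2032 is a Monday, so the first Friday is March 5 and the second is March 12.
Daylight saving runs 22 November 2031 – 12 March 2032; 18 October 2031 is outside that window, so Vararn is on standard time at UTC−03:00.
17:45 Vararn + 3h = 20:45 UTC.
1 October 2031 is a Wednesday, so the first Friday is October 3.
1 February 2032 is a Sunday, so Saturdays fall on 7, 14, 21, 28; the last is February 28.
At the standard offset (UTC+04:30), 20:45 UTC + 4h30m = 01:15 Umir Administrative Region standard time (rolling into the next day, 19 October 2031).
The standard-time date in Umir Administrative Region, 19 October 2031, falls between 3 October 2031 and 28 February 2032, so daylight saving is in effect and Umir Administrative Region is at UTC+05:30.
20:45 UTC + 5h30m = 02:15 Umir Administrative Region (rolling into the next day, 19 October 2031).

02:15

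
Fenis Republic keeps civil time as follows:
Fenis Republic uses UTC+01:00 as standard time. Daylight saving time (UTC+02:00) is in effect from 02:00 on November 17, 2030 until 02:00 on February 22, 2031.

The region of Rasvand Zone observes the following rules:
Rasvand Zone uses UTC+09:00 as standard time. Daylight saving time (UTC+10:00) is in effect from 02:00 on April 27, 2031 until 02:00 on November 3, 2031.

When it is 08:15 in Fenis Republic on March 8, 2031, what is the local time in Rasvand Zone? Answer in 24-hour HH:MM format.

16:15

March 8, 2031 is outside the daylight-saving period (17 November 2030 – 22 February 2031), so Fenis Republic is on standard time, UTC+01:00.
08:15 Fenis Republic − 1h = 07:15 UTC.
At the standard offset (UTC+09:00), 07:15 UTC + 9h = 16:15 Rasvand Zone standard time.
The standard-time date in Rasvand Zone, March 8, 2031, is outside the daylight-saving period (27 April – 3 November), so Rasvand Zone is on standard time, UTC+09:00.
07:15 UTC + 9h = 16:15 Rasvand Zone.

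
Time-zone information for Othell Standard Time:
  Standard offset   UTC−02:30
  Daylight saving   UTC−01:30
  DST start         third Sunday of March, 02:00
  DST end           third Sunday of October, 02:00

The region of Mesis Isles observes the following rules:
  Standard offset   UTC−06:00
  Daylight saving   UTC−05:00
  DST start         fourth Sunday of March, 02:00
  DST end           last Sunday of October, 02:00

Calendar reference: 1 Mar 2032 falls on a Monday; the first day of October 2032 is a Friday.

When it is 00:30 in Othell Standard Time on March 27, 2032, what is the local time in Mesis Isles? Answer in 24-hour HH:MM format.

20:00

1 March 2032 is a Monday, so the first Sunday is March 7 and the third is March 21.
1 October 2032 is a Friday, so the first Sunday is October 3 and the third is October 17.
March 27, 2032 lies within the daylight-saving period (21 March – 17 October), so Othell Standard Time is on daylight time, UTC−01:30.
00:30 Othell Standard Time + 1h30m = 02:00 UTC.
1 March 2032 is a Monday, so the first Sunday is March 7 and the fourth is March 28.
1 October 2032 is a Friday, so Sundays fall on 3, 10, 17, 24, 31; the last is October 31.
At the standard offset (UTC−06:00), 02:00 UTC − 6h = 20:00 Mesis Isles standard time (rolling into the previous day, 26 March 2032).
The standard-time date in Mesis Isles, March 26, 2032, is outside the daylight-saving period (28 March – 31 October), so Mesis Isles is on standard time, UTC−06:00.
02:00 UTC − 6h = 20:00 Mesis Isles (rolling into the previous day, 26 March 2032).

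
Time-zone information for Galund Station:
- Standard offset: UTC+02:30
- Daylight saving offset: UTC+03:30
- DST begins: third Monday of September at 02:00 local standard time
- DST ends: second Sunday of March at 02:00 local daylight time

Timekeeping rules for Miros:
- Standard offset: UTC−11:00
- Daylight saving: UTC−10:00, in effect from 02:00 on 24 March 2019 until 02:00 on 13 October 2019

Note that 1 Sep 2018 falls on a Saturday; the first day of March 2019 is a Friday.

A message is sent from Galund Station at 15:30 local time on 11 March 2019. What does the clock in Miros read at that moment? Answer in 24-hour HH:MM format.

1 September 2018 is a Saturday, so the first Monday is September 3 and the third is September 17.
1 March 2019 is a Friday, so the first Sunday is March 3 and the second is March 10.
11 March 2019 is outside the daylight-saving period (17 September 2018 – 10 March 2019), so Galund Station is on standard time, UTC+02:30.
15:30 Galund Station − 2h30m = 13:00 UTC.
At the standard offset (UTC−11:00), 13:00 UTC − 11h = 02:00 Miros standard time.
The standard-time date in Miros, 11 March 2019, is outside the daylight-saving period (24 March – 13 October), so Miros is on standard time, UTC−11:00.
13:00 UTC − 11h = 02:00 Miros.

02:00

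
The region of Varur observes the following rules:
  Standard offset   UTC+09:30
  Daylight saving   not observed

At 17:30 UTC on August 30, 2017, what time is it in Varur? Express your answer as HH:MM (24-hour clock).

03:00

Varur has no daylight saving, so its offset is UTC+09:30 year-round.
17:30 UTC + 9h30m = 03:00 local (rolling into the next day, 31 August 2017).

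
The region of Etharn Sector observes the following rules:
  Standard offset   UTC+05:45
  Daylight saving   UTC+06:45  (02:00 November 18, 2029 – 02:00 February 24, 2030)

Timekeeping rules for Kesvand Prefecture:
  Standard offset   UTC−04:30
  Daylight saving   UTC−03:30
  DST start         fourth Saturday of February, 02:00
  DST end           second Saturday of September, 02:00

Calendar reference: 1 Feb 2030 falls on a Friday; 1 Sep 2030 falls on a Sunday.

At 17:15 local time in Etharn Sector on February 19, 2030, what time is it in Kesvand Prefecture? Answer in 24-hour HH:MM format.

February 19, 2030 lies within the daylight-saving period (18 November 2029 – 24 February 2030), so Etharn Sector is on daylight time, UTC+06:45.
17:15 Etharn Sector − 6h45m = 10:30 UTC.
1 February 2030 is a Friday, so the first Saturday is February 2 and the fourth is February 23.
1 September 2030 is a Sunday, so the first Saturday is September 7 and the second is September 14.
At the standard offset (UTC−04:30), 10:30 UTC − 4h30m = 06:00 Kesvand Prefecture standard time.
The standard-time date in Kesvand Prefecture, February 19, 2030, does not fall between 23 February and 14 September, so daylight saving is not in effect and Kesvand Prefecture is at UTC−04:30.
10:30 UTC − 4h30m = 06:00 Kesvand Prefecture.

06:00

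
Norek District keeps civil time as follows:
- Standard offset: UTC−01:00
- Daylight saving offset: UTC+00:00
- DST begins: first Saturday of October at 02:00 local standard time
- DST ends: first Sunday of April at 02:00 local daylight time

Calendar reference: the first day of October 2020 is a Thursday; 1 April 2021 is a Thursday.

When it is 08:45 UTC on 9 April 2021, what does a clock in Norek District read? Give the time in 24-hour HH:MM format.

1 October 2020 is a Thursday, so the first Saturday is October 3.
1 April 2021 is a Thursday, so the first Sunday is April 4.
At the standard offset (UTC−01:00), 08:45 UTC − 1h = 07:45 Norek District standard time.
The standard-time date in Norek District, 9 April 2021, does not fall between 3 October 2020 and 4 April 2021, so daylight saving is not in effect and Norek District is at UTC−01:00.
08:45 UTC − 1h = 07:45 local.

07:45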